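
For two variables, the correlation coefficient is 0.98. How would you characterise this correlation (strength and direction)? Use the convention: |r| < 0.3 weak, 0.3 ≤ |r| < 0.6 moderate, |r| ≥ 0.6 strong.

r = 0.98 > 0 so the relationship is positive.
|r| = 0.98, which falls in the strong range.

strong positive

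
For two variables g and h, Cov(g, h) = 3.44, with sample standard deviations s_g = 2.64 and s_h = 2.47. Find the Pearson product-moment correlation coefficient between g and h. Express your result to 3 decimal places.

r = Cov(g,h) / (s_g · s_h) = 3.44 / (2.64 × 2.47)
  = 3.44 / 6.5208 ≈ 0.528

0.528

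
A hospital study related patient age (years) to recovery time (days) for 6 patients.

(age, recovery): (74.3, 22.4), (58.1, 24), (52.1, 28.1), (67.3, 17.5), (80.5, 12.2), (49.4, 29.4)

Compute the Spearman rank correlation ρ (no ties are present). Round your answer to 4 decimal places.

Rank age: 5, 3, 2, 4, 6, 1
Rank recovery: 3, 4, 5, 2, 1, 6
d = rank(age) − rank(recovery): 2, -1, -3, 2, 5, -5; Σd² = 68
ρ = 1 − 6Σd² / [n(n²−1)] = 1 − 6×68 / (6×35) = 1 − 408/210 ≈ -0.9429

-0.9429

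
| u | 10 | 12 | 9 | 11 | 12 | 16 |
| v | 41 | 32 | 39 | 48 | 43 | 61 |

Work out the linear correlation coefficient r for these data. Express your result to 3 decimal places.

n = 6, Σu = 70, Σv = 264, Σu² = 846, Σv² = 12100, Σuv = 3165
nΣuv − ΣuΣv = 18990 − 18480 = 510
nΣu² − (Σu)² = 5076 − 4900 = 176; nΣv² − (Σv)² = 72600 − 69696 = 2904
r = 510 / √(176 × 2904) = 510 / 714.9154 ≈ 0.713

0.713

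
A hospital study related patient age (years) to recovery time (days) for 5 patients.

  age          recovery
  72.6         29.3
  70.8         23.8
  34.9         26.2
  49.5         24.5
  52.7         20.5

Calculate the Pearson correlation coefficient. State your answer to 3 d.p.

n = 5, Σx = 280.5, Σy = 124.3, Σx² = 16728.95, Σy² = 3131.87, Σxy = 7019.7
nΣxy − ΣxΣy = 35098.5 − 34866.15 = 232.35
nΣx² − (Σx)² = 83644.75 − 78680.25 = 4964.5; nΣy² − (Σy)² = 15659.35 − 15450.49 = 208.86
r = 232.35 / √(4964.5 × 208.86) = 232.35 / 1018.2757 ≈ 0.228

0.228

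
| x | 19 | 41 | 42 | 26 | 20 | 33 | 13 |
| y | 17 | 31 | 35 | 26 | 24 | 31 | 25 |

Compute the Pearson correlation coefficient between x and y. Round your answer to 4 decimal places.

0.8242

n = 7, Σx = 194, Σy = 189, Σx² = 6140, Σy² = 5313, Σxy = 5568
nΣxy − ΣxΣy = 38976 − 36666 = 2310
nΣx² − (Σx)² = 42980 − 37636 = 5344; nΣy² − (Σy)² = 37191 − 35721 = 1470
r = 2310 / √(5344 × 1470) = 2310 / 2802.7986 ≈ 0.8242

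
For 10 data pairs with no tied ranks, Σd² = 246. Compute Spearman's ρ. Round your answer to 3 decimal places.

ρ = 1 − 6Σd² / [n(n²−1)] = 1 − 6×246 / (10×99)
  = 1 − 1476/990 = 1 − 1.4909 ≈ -0.491

-0.491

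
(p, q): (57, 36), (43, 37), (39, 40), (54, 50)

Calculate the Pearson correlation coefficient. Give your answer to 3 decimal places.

0.231

n = 4, Σp = 193, Σq = 163, Σp² = 9535, Σq² = 6765, Σpq = 7903
nΣpq − ΣpΣq = 31612 − 31459 = 153
nΣp² − (Σp)² = 38140 − 37249 = 891; nΣq² − (Σq)² = 27060 − 26569 = 491
r = 153 / √(891 × 491) = 153 / 661.4235 ≈ 0.231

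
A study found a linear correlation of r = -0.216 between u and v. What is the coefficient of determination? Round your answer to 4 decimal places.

r² = (-0.216)² = 0.0467

0.0467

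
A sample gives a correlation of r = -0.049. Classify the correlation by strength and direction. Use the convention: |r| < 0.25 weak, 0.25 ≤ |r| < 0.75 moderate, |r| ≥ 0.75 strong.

weak negative

r = -0.049 < 0 so the relationship is negative.
|r| = 0.049, which falls in the weak range.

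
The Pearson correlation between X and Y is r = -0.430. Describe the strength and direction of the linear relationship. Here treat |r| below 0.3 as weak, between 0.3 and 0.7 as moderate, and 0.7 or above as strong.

r = -0.430 < 0 so the relationship is negative.
|r| = 0.430, which falls in the moderate range.

moderate negative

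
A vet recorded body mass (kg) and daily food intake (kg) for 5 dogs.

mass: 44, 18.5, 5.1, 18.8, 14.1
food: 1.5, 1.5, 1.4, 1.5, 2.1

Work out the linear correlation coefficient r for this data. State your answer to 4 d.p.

-0.1284

n = 5, Σx = 100.5, Σy = 8, Σx² = 2856.51, Σy² = 13.12, Σxy = 158.7
nΣxy − ΣxΣy = 793.5 − 804 = -10.5
nΣx² − (Σx)² = 14282.55 − 10100.25 = 4182.3; nΣy² − (Σy)² = 65.6 − 64 = 1.6
r = -10.5 / √(4182.3 × 1.6) = -10.5 / 81.8027 ≈ -0.1284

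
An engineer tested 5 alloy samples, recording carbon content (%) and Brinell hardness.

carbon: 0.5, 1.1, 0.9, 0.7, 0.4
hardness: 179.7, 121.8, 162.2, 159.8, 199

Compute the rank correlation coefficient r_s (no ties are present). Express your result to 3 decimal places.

Rank carbon: 2, 5, 4, 3, 1
Rank hardness: 4, 1, 3, 2, 5
d = rank(carbon) − rank(hardness): -2, 4, 1, 1, -4; Σd² = 38
ρ = 1 − 6Σd² / [n(n²−1)] = 1 − 6×38 / (5×24) = 1 − 228/120 ≈ -0.900

-0.900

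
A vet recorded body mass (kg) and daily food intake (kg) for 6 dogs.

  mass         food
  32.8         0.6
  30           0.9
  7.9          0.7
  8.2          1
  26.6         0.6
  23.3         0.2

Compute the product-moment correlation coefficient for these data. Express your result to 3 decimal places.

n = 6, Σx = 128.8, Σy = 4, Σx² = 3355.94, Σy² = 3.06, Σxy = 81.03
nΣxy − ΣxΣy = 486.18 − 515.2 = -29.02
nΣx² − (Σx)² = 20135.64 − 16589.44 = 3546.2; nΣy² − (Σy)² = 18.36 − 16 = 2.36
r = -29.02 / √(3546.2 × 2.36) = -29.02 / 91.4824 ≈ -0.317

-0.317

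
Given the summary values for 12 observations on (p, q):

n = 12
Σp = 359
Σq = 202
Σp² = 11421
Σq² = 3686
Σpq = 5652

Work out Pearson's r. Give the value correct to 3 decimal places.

-0.887

r = (nΣpq − ΣpΣq) / √[(nΣp² − (Σp)²)(nΣq² − (Σq)²)]
Numerator: 12×5652 − 359×202 = -4694
Denominator: √[(137052 − 128881)(44232 − 40804)] = √[8171 × 3428] = 5292.4652
r = -4694 / 5292.4652 ≈ -0.887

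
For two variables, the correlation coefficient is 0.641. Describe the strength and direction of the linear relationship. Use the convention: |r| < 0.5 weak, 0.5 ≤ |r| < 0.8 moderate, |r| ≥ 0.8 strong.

r = 0.641 > 0 so the relationship is positive.
|r| = 0.641, which falls in the moderate range.

moderate positive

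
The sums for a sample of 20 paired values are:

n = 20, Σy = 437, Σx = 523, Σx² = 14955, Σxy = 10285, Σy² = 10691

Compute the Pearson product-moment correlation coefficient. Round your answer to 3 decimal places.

r = (nΣxy − ΣxΣy) / √[(nΣx² − (Σx)²)(nΣy² − (Σy)²)]
Numerator: 20×10285 − 523×437 = -22851
Denominator: √[(299100 − 273529)(213820 − 190969)] = √[25571 × 22851] = 24172.7723
r = -22851 / 24172.7723 ≈ -0.945

-0.945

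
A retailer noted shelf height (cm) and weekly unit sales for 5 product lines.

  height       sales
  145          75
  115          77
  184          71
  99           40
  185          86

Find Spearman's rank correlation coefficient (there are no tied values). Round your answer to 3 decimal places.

0.600

Rank height: 3, 2, 4, 1, 5
Rank sales: 3, 4, 2, 1, 5
d = rank(height) − rank(sales): 0, -2, 2, 0, 0; Σd² = 8
ρ = 1 − 6Σd² / [n(n²−1)] = 1 − 6×8 / (5×24) = 1 − 48/120 ≈ 0.600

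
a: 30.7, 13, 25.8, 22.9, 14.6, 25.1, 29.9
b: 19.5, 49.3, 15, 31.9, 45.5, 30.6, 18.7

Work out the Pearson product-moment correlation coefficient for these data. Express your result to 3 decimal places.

n = 7, Σa = 162, Σb = 210.5, Σa² = 4038.72, Σb² = 7409.65, Σab = 4348.55
nΣab − ΣaΣb = 30439.85 − 34101 = -3661.15
nΣa² − (Σa)² = 28271.04 − 26244 = 2027.04; nΣb² − (Σb)² = 51867.55 − 44310.25 = 7557.3
r = -3661.15 / √(2027.04 × 7557.3) = -3661.15 / 3913.9429 ≈ -0.935

-0.935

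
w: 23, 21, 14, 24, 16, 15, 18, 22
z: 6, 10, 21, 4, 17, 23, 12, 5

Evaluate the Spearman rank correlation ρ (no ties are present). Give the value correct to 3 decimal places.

-0.952

Rank w: 7, 5, 1, 8, 3, 2, 4, 6
Rank z: 3, 4, 7, 1, 6, 8, 5, 2
d = rank(w) − rank(z): 4, 1, -6, 7, -3, -6, -1, 4; Σd² = 164
ρ = 1 − 6Σd² / [n(n²−1)] = 1 − 6×164 / (8×63) = 1 − 984/504 ≈ -0.952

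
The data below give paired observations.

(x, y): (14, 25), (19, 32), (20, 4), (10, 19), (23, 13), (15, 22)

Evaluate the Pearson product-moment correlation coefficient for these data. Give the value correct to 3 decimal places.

n = 6, Σx = 101, Σy = 115, Σx² = 1811, Σy² = 2679, Σxy = 1857
nΣxy − ΣxΣy = 11142 − 11615 = -473
nΣx² − (Σx)² = 10866 − 10201 = 665; nΣy² − (Σy)² = 16074 − 13225 = 2849
r = -473 / √(665 × 2849) = -473 / 1376.4392 ≈ -0.344

-0.344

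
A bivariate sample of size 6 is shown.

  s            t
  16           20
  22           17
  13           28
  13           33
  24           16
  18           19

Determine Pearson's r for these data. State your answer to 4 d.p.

-0.8765

n = 6, Σs = 106, Σt = 133, Σs² = 1978, Σt² = 3179, Σst = 2213
nΣst − ΣsΣt = 13278 − 14098 = -820
nΣs² − (Σs)² = 11868 − 11236 = 632; nΣt² − (Σt)² = 19074 − 17689 = 1385
r = -820 / √(632 × 1385) = -820 / 935.5854 ≈ -0.8765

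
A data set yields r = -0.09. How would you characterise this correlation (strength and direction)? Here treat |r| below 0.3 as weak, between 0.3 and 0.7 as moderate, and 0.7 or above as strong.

r = -0.09 < 0 so the relationship is negative.
|r| = 0.09, which falls in the weak range.

weak negative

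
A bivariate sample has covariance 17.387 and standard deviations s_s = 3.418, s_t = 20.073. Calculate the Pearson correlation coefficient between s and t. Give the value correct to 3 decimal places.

r = Cov(s,t) / (s_s · s_t) = 17.387 / (3.418 × 20.073)
  = 17.387 / 68.6095 ≈ 0.253

0.253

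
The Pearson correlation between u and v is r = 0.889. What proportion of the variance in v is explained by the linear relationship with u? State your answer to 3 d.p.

0.790

r² = (0.889)² = 0.790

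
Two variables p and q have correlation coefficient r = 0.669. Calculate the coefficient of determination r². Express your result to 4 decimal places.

r² = (0.669)² = 0.4476

0.4476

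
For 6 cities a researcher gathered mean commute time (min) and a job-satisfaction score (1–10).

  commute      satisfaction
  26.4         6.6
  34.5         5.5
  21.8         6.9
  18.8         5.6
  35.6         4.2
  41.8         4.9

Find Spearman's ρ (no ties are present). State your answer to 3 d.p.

-0.771

Rank commute: 3, 4, 2, 1, 5, 6
Rank satisfaction: 5, 3, 6, 4, 1, 2
d = rank(commute) − rank(satisfaction): -2, 1, -4, -3, 4, 4; Σd² = 62
ρ = 1 − 6Σd² / [n(n²−1)] = 1 − 6×62 / (6×35) = 1 − 372/210 ≈ -0.771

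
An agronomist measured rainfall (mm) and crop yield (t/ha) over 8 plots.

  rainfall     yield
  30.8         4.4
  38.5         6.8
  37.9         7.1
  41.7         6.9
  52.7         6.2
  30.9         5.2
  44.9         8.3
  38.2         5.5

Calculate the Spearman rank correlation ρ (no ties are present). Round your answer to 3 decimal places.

0.595

Rank rainfall: 1, 5, 3, 6, 8, 2, 7, 4
Rank yield: 1, 5, 7, 6, 4, 2, 8, 3
d = rank(rainfall) − rank(yield): 0, 0, -4, 0, 4, 0, -1, 1; Σd² = 34
ρ = 1 − 6Σd² / [n(n²−1)] = 1 − 6×34 / (8×63) = 1 − 204/504 ≈ 0.595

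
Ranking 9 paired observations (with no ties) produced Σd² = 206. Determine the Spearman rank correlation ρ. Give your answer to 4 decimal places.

-0.7167

ρ = 1 − 6Σd² / [n(n²−1)] = 1 − 6×206 / (9×80)
  = 1 − 1236/720 = 1 − 1.71667 ≈ -0.7167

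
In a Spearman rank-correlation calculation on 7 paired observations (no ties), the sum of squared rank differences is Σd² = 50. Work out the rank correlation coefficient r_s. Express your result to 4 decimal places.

0.1071

ρ = 1 − 6Σd² / [n(n²−1)] = 1 − 6×50 / (7×48)
  = 1 − 300/336 = 1 − 0.89286 ≈ 0.1071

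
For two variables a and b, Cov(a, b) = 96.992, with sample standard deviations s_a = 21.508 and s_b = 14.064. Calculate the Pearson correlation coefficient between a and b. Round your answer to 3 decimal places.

0.321

r = Cov(a,b) / (s_a · s_b) = 96.992 / (21.508 × 14.064)
  = 96.992 / 302.4885 ≈ 0.321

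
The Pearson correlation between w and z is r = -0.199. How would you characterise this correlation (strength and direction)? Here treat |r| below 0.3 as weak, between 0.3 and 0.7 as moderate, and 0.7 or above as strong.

weak negative

r = -0.199 < 0 so the relationship is negative.
|r| = 0.199, which falls in the weak range.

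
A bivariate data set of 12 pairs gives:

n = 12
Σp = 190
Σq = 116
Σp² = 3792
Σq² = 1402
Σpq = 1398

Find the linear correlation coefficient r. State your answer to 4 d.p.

-0.9353

r = (nΣpq − ΣpΣq) / √[(nΣp² − (Σp)²)(nΣq² − (Σq)²)]
Numerator: 12×1398 − 190×116 = -5264
Denominator: √[(45504 − 36100)(16824 − 13456)] = √[9404 × 3368] = 5627.8479
r = -5264 / 5627.8479 ≈ -0.9353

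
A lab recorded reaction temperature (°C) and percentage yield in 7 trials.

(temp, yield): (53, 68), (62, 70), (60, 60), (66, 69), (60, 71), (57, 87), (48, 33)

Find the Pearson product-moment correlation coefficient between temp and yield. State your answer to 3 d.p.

n = 7, Σx = 406, Σy = 458, Σx² = 23762, Σy² = 31584, Σxy = 26901
nΣxy − ΣxΣy = 188307 − 185948 = 2359
nΣx² − (Σx)² = 166334 − 164836 = 1498; nΣy² − (Σy)² = 221088 − 209764 = 11324
r = 2359 / √(1498 × 11324) = 2359 / 4118.6590 ≈ 0.573

0.573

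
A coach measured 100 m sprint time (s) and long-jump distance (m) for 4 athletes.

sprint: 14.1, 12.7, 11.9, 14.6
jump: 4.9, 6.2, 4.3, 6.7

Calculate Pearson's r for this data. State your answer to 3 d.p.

n = 4, Σx = 53.3, Σy = 22.1, Σx² = 714.87, Σy² = 125.83, Σxy = 296.82
nΣxy − ΣxΣy = 1187.28 − 1177.93 = 9.35
nΣx² − (Σx)² = 2859.48 − 2840.89 = 18.59; nΣy² − (Σy)² = 503.32 − 488.41 = 14.91
r = 9.35 / √(18.59 × 14.91) = 9.35 / 16.6486 ≈ 0.562

0.562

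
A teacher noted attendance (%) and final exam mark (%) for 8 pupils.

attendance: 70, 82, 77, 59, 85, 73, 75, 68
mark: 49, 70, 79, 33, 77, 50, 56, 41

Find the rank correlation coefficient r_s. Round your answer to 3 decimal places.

Rank attendance: 3, 7, 6, 1, 8, 4, 5, 2
Rank mark: 3, 6, 8, 1, 7, 4, 5, 2
d = rank(attendance) − rank(mark): 0, 1, -2, 0, 1, 0, 0, 0; Σd² = 6
ρ = 1 − 6Σd² / [n(n²−1)] = 1 − 6×6 / (8×63) = 1 − 36/504 ≈ 0.929

0.929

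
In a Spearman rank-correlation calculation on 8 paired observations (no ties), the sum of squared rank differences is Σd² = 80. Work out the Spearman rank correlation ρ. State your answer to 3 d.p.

0.048

ρ = 1 − 6Σd² / [n(n²−1)] = 1 − 6×80 / (8×63)
  = 1 − 480/504 = 1 − 0.9524 ≈ 0.048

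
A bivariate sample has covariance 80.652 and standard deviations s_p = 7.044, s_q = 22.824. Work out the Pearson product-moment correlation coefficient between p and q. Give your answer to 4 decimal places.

r = Cov(p,q) / (s_p · s_q) = 80.652 / (7.044 × 22.824)
  = 80.652 / 160.7723 ≈ 0.5017

0.5017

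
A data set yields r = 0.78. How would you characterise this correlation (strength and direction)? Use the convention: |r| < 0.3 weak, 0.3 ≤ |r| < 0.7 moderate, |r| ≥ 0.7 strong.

strong positive

r = 0.78 > 0 so the relationship is positive.
|r| = 0.78, which falls in the strong range.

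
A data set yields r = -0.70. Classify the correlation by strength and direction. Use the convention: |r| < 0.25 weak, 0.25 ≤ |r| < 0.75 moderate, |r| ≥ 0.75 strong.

r = -0.70 < 0 so the relationship is negative.
|r| = 0.70, which falls in the moderate range.

moderate negative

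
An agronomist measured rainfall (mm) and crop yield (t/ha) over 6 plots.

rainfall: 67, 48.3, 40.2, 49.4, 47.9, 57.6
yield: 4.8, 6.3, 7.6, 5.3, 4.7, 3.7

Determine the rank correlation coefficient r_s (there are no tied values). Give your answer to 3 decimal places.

Rank rainfall: 6, 3, 1, 4, 2, 5
Rank yield: 3, 5, 6, 4, 2, 1
d = rank(rainfall) − rank(yield): 3, -2, -5, 0, 0, 4; Σd² = 54
ρ = 1 − 6Σd² / [n(n²−1)] = 1 − 6×54 / (6×35) = 1 − 324/210 ≈ -0.543

-0.543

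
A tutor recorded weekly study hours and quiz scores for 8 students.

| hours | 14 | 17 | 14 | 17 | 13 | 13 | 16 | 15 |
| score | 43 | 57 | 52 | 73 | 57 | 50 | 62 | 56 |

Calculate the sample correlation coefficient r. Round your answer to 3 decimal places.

0.681

n = 8, Σx = 119, Σy = 450, Σx² = 1789, Σy² = 25860, Σxy = 6763
nΣxy − ΣxΣy = 54104 − 53550 = 554
nΣx² − (Σx)² = 14312 − 14161 = 151; nΣy² − (Σy)² = 206880 − 202500 = 4380
r = 554 / √(151 × 4380) = 554 / 813.2527 ≈ 0.681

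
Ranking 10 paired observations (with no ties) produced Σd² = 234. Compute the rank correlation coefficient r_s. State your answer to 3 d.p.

ρ = 1 − 6Σd² / [n(n²−1)] = 1 − 6×234 / (10×99)
  = 1 − 1404/990 = 1 − 1.4182 ≈ -0.418

-0.418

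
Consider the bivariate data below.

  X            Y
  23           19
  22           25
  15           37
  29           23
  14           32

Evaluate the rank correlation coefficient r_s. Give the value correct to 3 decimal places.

Rank X: 4, 3, 2, 5, 1
Rank Y: 1, 3, 5, 2, 4
d = rank(X) − rank(Y): 3, 0, -3, 3, -3; Σd² = 36
ρ = 1 − 6Σd² / [n(n²−1)] = 1 − 6×36 / (5×24) = 1 − 216/120 ≈ -0.800

-0.800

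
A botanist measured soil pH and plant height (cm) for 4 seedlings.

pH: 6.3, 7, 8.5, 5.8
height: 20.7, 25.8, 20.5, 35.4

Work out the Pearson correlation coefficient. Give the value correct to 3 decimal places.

n = 4, Σx = 27.6, Σy = 102.4, Σx² = 194.58, Σy² = 2767.54, Σxy = 690.58
nΣxy − ΣxΣy = 2762.32 − 2826.24 = -63.92
nΣx² − (Σx)² = 778.32 − 761.76 = 16.56; nΣy² − (Σy)² = 11070.16 − 10485.76 = 584.4
r = -63.92 / √(16.56 × 584.4) = -63.92 / 98.3751 ≈ -0.650

-0.650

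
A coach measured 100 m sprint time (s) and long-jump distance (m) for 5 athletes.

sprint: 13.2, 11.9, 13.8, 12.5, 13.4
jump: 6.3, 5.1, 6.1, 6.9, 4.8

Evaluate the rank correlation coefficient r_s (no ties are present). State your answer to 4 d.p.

Rank sprint: 3, 1, 5, 2, 4
Rank jump: 4, 2, 3, 5, 1
d = rank(sprint) − rank(jump): -1, -1, 2, -3, 3; Σd² = 24
ρ = 1 − 6Σd² / [n(n²−1)] = 1 − 6×24 / (5×24) = 1 − 144/120 ≈ -0.2000

-0.2000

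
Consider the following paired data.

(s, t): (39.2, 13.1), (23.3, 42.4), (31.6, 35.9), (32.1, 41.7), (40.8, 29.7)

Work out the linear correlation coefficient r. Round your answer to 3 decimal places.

n = 5, Σs = 167, Σt = 162.8, Σs² = 5773.14, Σt² = 5879.16, Σst = 5186.21
nΣst − ΣsΣt = 25931.05 − 27187.6 = -1256.55
nΣs² − (Σs)² = 28865.7 − 27889 = 976.7; nΣt² − (Σt)² = 29395.8 − 26503.84 = 2891.96
r = -1256.55 / √(976.7 × 2891.96) = -1256.55 / 1680.6479 ≈ -0.748

-0.748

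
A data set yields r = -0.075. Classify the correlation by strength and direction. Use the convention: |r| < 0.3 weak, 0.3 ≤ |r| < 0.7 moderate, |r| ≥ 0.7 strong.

weak negative

r = -0.075 < 0 so the relationship is negative.
|r| = 0.075, which falls in the weak range.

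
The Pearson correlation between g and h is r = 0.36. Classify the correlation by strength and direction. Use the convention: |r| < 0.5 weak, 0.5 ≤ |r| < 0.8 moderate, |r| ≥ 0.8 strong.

r = 0.36 > 0 so the relationship is positive.
|r| = 0.36, which falls in the weak range.

weak positive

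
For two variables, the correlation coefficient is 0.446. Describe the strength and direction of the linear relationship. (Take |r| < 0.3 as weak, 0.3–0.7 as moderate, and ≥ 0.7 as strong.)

r = 0.446 > 0 so the relationship is positive.
|r| = 0.446, which falls in the moderate range.

moderate positive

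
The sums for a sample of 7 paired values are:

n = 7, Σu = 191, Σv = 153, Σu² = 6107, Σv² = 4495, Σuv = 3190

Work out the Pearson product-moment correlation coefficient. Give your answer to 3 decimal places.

-0.970

r = (nΣuv − ΣuΣv) / √[(nΣu² − (Σu)²)(nΣv² − (Σv)²)]
Numerator: 7×3190 − 191×153 = -6893
Denominator: √[(42749 − 36481)(31465 − 23409)] = √[6268 × 8056] = 7105.9840
r = -6893 / 7105.9840 ≈ -0.970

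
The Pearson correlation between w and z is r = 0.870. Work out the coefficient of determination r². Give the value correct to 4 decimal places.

r² = (0.870)² = 0.7569

0.7569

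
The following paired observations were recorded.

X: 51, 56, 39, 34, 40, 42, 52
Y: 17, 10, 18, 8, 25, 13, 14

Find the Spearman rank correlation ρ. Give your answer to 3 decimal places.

-0.107

Rank X: 5, 7, 2, 1, 3, 4, 6
Rank Y: 5, 2, 6, 1, 7, 3, 4
d = rank(X) − rank(Y): 0, 5, -4, 0, -4, 1, 2; Σd² = 62
ρ = 1 − 6Σd² / [n(n²−1)] = 1 − 6×62 / (7×48) = 1 − 372/336 ≈ -0.107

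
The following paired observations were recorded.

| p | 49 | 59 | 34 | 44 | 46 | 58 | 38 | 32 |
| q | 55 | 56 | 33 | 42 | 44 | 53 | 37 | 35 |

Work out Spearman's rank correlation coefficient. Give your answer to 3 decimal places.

Rank p: 6, 8, 2, 4, 5, 7, 3, 1
Rank q: 7, 8, 1, 4, 5, 6, 3, 2
d = rank(p) − rank(q): -1, 0, 1, 0, 0, 1, 0, -1; Σd² = 4
ρ = 1 − 6Σd² / [n(n²−1)] = 1 − 6×4 / (8×63) = 1 − 24/504 ≈ 0.952

0.952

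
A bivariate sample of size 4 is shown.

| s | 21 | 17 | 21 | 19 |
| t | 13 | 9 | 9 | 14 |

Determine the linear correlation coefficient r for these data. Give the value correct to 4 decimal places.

0.2317

n = 4, Σs = 78, Σt = 45, Σs² = 1532, Σt² = 527, Σst = 881
nΣst − ΣsΣt = 3524 − 3510 = 14
nΣs² − (Σs)² = 6128 − 6084 = 44; nΣt² − (Σt)² = 2108 − 2025 = 83
r = 14 / √(44 × 83) = 14 / 60.4318 ≈ 0.2317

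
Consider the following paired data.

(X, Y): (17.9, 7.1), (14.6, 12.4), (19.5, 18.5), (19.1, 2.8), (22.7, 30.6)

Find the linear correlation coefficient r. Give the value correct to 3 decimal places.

0.610

n = 5, ΣX = 93.8, ΣY = 71.4, ΣX² = 1793.92, ΣY² = 1490.62, ΣXY = 1416.98
nΣXY − ΣXΣY = 7084.9 − 6697.32 = 387.58
nΣX² − (ΣX)² = 8969.6 − 8798.44 = 171.16; nΣY² − (ΣY)² = 7453.1 − 5097.96 = 2355.14
r = 387.58 / √(171.16 × 2355.14) = 387.58 / 634.9061 ≈ 0.610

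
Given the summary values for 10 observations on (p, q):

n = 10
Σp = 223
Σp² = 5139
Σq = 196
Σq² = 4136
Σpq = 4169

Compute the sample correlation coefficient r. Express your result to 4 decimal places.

-0.9126

r = (nΣpq − ΣpΣq) / √[(nΣp² − (Σp)²)(nΣq² − (Σq)²)]
Numerator: 10×4169 − 223×196 = -2018
Denominator: √[(51390 − 49729)(41360 − 38416)] = √[1661 × 2944] = 2211.3308
r = -2018 / 2211.3308 ≈ -0.9126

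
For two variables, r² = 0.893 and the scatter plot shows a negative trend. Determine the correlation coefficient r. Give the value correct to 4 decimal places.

|r| = √0.893 = 0.9450
The association is negative, so r = −0.9450.

-0.9450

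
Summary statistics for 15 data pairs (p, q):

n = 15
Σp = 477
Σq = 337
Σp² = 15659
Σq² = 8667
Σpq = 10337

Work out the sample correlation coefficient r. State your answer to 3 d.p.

r = (nΣpq − ΣpΣq) / √[(nΣp² − (Σp)²)(nΣq² − (Σq)²)]
Numerator: 15×10337 − 477×337 = -5694
Denominator: √[(234885 − 227529)(130005 − 113569)] = √[7356 × 16436] = 10995.5998
r = -5694 / 10995.5998 ≈ -0.518

-0.518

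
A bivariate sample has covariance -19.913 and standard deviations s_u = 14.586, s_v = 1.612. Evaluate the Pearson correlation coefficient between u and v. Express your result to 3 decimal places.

r = Cov(u,v) / (s_u · s_v) = -19.913 / (14.586 × 1.612)
  = -19.913 / 23.5126 ≈ -0.847

-0.847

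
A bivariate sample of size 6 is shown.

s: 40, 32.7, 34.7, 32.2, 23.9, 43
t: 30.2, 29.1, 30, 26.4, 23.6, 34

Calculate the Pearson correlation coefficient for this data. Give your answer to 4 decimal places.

0.9443

n = 6, Σs = 206.5, Σt = 173.3, Σs² = 7330.43, Σt² = 5068.77, Σst = 6076.69
nΣst − ΣsΣt = 36460.14 − 35786.45 = 673.69
nΣs² − (Σs)² = 43982.58 − 42642.25 = 1340.33; nΣt² − (Σt)² = 30412.62 − 30032.89 = 379.73
r = 673.69 / √(1340.33 × 379.73) = 673.69 / 713.4168 ≈ 0.9443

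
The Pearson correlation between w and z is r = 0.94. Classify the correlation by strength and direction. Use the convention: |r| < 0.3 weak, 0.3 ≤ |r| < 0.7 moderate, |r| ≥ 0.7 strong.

strong positive

r = 0.94 > 0 so the relationship is positive.
|r| = 0.94, which falls in the strong range.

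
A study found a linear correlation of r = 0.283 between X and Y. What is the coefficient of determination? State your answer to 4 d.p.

0.0801

r² = (0.283)² = 0.0801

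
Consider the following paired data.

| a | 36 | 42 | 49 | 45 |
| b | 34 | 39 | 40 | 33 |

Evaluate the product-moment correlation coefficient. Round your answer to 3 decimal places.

0.503

n = 4, Σa = 172, Σb = 146, Σa² = 7486, Σb² = 5366, Σab = 6307
nΣab − ΣaΣb = 25228 − 25112 = 116
nΣa² − (Σa)² = 29944 − 29584 = 360; nΣb² − (Σb)² = 21464 − 21316 = 148
r = 116 / √(360 × 148) = 116 / 230.8246 ≈ 0.503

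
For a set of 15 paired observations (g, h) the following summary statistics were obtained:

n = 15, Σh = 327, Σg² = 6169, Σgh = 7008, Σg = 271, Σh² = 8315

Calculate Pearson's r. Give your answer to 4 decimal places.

0.8953

r = (nΣgh − ΣgΣh) / √[(nΣg² − (Σg)²)(nΣh² − (Σh)²)]
Numerator: 15×7008 − 271×327 = 16503
Denominator: √[(92535 − 73441)(124725 − 106929)] = √[19094 × 17796] = 18433.5787
r = 16503 / 18433.5787 ≈ 0.8953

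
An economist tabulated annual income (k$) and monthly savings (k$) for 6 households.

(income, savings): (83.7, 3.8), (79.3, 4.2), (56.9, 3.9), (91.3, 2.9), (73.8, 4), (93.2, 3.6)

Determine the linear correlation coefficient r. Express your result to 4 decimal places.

n = 6, Σx = 478.2, Σy = 22.4, Σx² = 39000.16, Σy² = 84.66, Σxy = 1768.52
nΣxy − ΣxΣy = 10611.12 − 10711.68 = -100.56
nΣx² − (Σx)² = 234000.96 − 228675.24 = 5325.72; nΣy² − (Σy)² = 507.96 − 501.76 = 6.2
r = -100.56 / √(5325.72 × 6.2) = -100.56 / 181.7126 ≈ -0.5534

-0.5534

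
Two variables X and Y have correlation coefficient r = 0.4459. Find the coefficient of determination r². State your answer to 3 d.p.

r² = (0.4459)² = 0.199

0.199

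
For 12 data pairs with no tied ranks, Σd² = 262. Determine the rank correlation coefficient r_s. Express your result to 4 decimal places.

ρ = 1 − 6Σd² / [n(n²−1)] = 1 − 6×262 / (12×143)
  = 1 − 1572/1716 = 1 − 0.91608 ≈ 0.0839

0.0839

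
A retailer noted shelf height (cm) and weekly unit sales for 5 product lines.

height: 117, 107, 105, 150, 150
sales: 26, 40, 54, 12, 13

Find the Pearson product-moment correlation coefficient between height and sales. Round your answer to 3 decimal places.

-0.922

n = 5, Σx = 629, Σy = 145, Σx² = 81163, Σy² = 5505, Σxy = 16742
nΣxy − ΣxΣy = 83710 − 91205 = -7495
nΣx² − (Σx)² = 405815 − 395641 = 10174; nΣy² − (Σy)² = 27525 − 21025 = 6500
r = -7495 / √(10174 × 6500) = -7495 / 8132.0969 ≈ -0.922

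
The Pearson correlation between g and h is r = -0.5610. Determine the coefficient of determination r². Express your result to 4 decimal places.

0.3147

r² = (-0.5610)² = 0.3147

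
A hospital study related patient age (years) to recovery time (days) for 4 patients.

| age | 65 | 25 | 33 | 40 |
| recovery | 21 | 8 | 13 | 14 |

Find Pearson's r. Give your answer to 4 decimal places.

n = 4, Σx = 163, Σy = 56, Σx² = 7539, Σy² = 870, Σxy = 2554
nΣxy − ΣxΣy = 10216 − 9128 = 1088
nΣx² − (Σx)² = 30156 − 26569 = 3587; nΣy² − (Σy)² = 3480 − 3136 = 344
r = 1088 / √(3587 × 344) = 1088 / 1110.8231 ≈ 0.9795

0.9795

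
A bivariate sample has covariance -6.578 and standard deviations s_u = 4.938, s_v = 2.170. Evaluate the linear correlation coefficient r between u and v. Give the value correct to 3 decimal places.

-0.614

r = Cov(u,v) / (s_u · s_v) = -6.578 / (4.938 × 2.170)
  = -6.578 / 10.7155 ≈ -0.614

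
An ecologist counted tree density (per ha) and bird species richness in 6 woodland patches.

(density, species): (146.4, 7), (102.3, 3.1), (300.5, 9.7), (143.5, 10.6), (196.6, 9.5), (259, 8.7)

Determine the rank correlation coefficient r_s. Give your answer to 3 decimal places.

0.371

Rank density: 3, 1, 6, 2, 4, 5
Rank species: 2, 1, 5, 6, 4, 3
d = rank(density) − rank(species): 1, 0, 1, -4, 0, 2; Σd² = 22
ρ = 1 − 6Σd² / [n(n²−1)] = 1 − 6×22 / (6×35) = 1 − 132/210 ≈ 0.371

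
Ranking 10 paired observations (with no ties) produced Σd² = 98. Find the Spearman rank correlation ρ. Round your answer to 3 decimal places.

ρ = 1 − 6Σd² / [n(n²−1)] = 1 − 6×98 / (10×99)
  = 1 − 588/990 = 1 − 0.5939 ≈ 0.406

0.406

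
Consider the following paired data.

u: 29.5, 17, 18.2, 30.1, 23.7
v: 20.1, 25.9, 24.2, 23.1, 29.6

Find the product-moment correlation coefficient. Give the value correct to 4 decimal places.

n = 5, Σu = 118.5, Σv = 122.9, Σu² = 2958.19, Σv² = 3070.23, Σuv = 2870.52
nΣuv − ΣuΣv = 14352.6 − 14563.65 = -211.05
nΣu² − (Σu)² = 14790.95 − 14042.25 = 748.7; nΣv² − (Σv)² = 15351.15 − 15104.41 = 246.74
r = -211.05 / √(748.7 × 246.74) = -211.05 / 429.8072 ≈ -0.4910

-0.4910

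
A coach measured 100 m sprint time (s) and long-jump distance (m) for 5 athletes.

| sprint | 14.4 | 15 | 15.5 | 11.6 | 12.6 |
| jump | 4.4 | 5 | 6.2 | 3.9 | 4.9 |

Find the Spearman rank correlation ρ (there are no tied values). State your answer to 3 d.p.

0.900

Rank sprint: 3, 4, 5, 1, 2
Rank jump: 2, 4, 5, 1, 3
d = rank(sprint) − rank(jump): 1, 0, 0, 0, -1; Σd² = 2
ρ = 1 − 6Σd² / [n(n²−1)] = 1 − 6×2 / (5×24) = 1 − 12/120 ≈ 0.900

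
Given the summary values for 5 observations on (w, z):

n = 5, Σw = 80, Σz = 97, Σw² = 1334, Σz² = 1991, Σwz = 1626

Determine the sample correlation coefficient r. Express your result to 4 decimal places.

r = (nΣwz − ΣwΣz) / √[(nΣw² − (Σw)²)(nΣz² − (Σz)²)]
Numerator: 5×1626 − 80×97 = 370
Denominator: √[(6670 − 6400)(9955 − 9409)] = √[270 × 546] = 383.9531
r = 370 / 383.9531 ≈ 0.9637

0.9637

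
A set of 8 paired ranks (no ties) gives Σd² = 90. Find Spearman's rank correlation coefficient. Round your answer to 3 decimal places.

-0.071

ρ = 1 − 6Σd² / [n(n²−1)] = 1 − 6×90 / (8×63)
  = 1 − 540/504 = 1 − 1.0714 ≈ -0.071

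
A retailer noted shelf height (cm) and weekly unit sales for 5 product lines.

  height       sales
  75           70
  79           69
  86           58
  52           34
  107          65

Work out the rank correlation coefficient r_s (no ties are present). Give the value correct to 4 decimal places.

Rank height: 2, 3, 4, 1, 5
Rank sales: 5, 4, 2, 1, 3
d = rank(height) − rank(sales): -3, -1, 2, 0, 2; Σd² = 18
ρ = 1 − 6Σd² / [n(n²−1)] = 1 − 6×18 / (5×24) = 1 − 108/120 ≈ 0.1000

0.1000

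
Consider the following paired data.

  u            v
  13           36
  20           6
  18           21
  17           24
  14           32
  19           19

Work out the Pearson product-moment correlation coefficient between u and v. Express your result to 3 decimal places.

-0.949

n = 6, Σu = 101, Σv = 138, Σu² = 1739, Σv² = 3734, Σuv = 2183
nΣuv − ΣuΣv = 13098 − 13938 = -840
nΣu² − (Σu)² = 10434 − 10201 = 233; nΣv² − (Σv)² = 22404 − 19044 = 3360
r = -840 / √(233 × 3360) = -840 / 884.8051 ≈ -0.949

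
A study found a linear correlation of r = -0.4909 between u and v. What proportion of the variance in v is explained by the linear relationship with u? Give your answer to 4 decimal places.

0.2410

r² = (-0.4909)² = 0.2410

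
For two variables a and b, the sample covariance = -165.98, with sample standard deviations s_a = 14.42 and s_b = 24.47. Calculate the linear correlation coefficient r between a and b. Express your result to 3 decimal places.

-0.470

r = Cov(a,b) / (s_a · s_b) = -165.98 / (14.42 × 24.47)
  = -165.98 / 352.8574 ≈ -0.470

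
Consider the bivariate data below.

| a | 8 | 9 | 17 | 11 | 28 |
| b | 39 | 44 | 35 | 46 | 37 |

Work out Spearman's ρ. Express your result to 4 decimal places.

-0.5000

Rank a: 1, 2, 4, 3, 5
Rank b: 3, 4, 1, 5, 2
d = rank(a) − rank(b): -2, -2, 3, -2, 3; Σd² = 30
ρ = 1 − 6Σd² / [n(n²−1)] = 1 − 6×30 / (5×24) = 1 − 180/120 ≈ -0.5000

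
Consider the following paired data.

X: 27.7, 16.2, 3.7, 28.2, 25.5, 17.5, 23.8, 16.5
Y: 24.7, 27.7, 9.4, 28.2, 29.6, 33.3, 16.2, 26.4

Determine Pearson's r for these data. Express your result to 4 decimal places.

0.5212

n = 8, ΣX = 159.1, ΣY = 195.5, ΣX² = 3633.85, ΣY² = 5205.43, ΣXY = 4121.66
nΣXY − ΣXΣY = 32973.28 − 31104.05 = 1869.23
nΣX² − (ΣX)² = 29070.8 − 25312.81 = 3757.99; nΣY² − (ΣY)² = 41643.44 − 38220.25 = 3423.19
r = 1869.23 / √(3757.99 × 3423.19) = 1869.23 / 3586.6856 ≈ 0.5212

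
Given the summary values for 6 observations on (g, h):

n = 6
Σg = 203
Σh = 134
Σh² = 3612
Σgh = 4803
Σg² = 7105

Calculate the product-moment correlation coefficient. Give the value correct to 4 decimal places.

r = (nΣgh − ΣgΣh) / √[(nΣg² − (Σg)²)(nΣh² − (Σh)²)]
Numerator: 6×4803 − 203×134 = 1616
Denominator: √[(42630 − 41209)(21672 − 17956)] = √[1421 × 3716] = 2297.9199
r = 1616 / 2297.9199 ≈ 0.7032

0.7032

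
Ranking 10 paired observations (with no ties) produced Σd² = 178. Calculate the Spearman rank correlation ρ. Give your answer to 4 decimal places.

ρ = 1 − 6Σd² / [n(n²−1)] = 1 − 6×178 / (10×99)
  = 1 − 1068/990 = 1 − 1.07879 ≈ -0.0788

-0.0788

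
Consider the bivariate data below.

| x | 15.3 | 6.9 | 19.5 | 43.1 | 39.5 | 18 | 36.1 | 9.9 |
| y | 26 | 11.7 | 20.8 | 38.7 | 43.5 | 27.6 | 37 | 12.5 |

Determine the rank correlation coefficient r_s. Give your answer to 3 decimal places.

Rank x: 3, 1, 5, 8, 7, 4, 6, 2
Rank y: 4, 1, 3, 7, 8, 5, 6, 2
d = rank(x) − rank(y): -1, 0, 2, 1, -1, -1, 0, 0; Σd² = 8
ρ = 1 − 6Σd² / [n(n²−1)] = 1 − 6×8 / (8×63) = 1 − 48/504 ≈ 0.905

0.905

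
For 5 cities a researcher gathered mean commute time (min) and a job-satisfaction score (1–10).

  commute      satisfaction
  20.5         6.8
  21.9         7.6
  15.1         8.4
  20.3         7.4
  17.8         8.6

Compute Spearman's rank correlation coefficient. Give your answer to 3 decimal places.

-0.600

Rank commute: 4, 5, 1, 3, 2
Rank satisfaction: 1, 3, 4, 2, 5
d = rank(commute) − rank(satisfaction): 3, 2, -3, 1, -3; Σd² = 32
ρ = 1 − 6Σd² / [n(n²−1)] = 1 − 6×32 / (5×24) = 1 − 192/120 ≈ -0.600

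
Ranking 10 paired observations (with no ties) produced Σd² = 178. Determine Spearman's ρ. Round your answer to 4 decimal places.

-0.0788

ρ = 1 − 6Σd² / [n(n²−1)] = 1 − 6×178 / (10×99)
  = 1 − 1068/990 = 1 − 1.07879 ≈ -0.0788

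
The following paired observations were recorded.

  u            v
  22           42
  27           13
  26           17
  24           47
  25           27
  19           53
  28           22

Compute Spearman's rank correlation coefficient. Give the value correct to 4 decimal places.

-0.8571

Rank u: 2, 6, 5, 3, 4, 1, 7
Rank v: 5, 1, 2, 6, 4, 7, 3
d = rank(u) − rank(v): -3, 5, 3, -3, 0, -6, 4; Σd² = 104
ρ = 1 − 6Σd² / [n(n²−1)] = 1 − 6×104 / (7×48) = 1 − 624/336 ≈ -0.8571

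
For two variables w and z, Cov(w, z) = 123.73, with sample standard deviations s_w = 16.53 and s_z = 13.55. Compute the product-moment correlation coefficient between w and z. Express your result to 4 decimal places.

r = Cov(w,z) / (s_w · s_z) = 123.73 / (16.53 × 13.55)
  = 123.73 / 223.9815 ≈ 0.5524

0.5524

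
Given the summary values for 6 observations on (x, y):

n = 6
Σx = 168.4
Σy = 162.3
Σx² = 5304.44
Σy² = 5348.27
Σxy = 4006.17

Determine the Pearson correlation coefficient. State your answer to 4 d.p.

r = (nΣxy − ΣxΣy) / √[(nΣx² − (Σx)²)(nΣy² − (Σy)²)]
Numerator: 6×4006.17 − 168.4×162.3 = -3294.3
Denominator: √[(31826.64 − 28358.56)(32089.62 − 26341.29)] = √[3468.08 × 5748.33] = 4464.9377
r = -3294.3 / 4464.9377 ≈ -0.7378

-0.7378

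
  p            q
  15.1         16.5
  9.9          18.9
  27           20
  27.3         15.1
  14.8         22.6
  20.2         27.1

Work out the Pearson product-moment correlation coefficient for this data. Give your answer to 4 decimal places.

n = 6, Σp = 114.3, Σq = 120.2, Σp² = 2427.39, Σq² = 2502.64, Σpq = 2270.39
nΣpq − ΣpΣq = 13622.34 − 13738.86 = -116.52
nΣp² − (Σp)² = 14564.34 − 13064.49 = 1499.85; nΣq² − (Σq)² = 15015.84 − 14448.04 = 567.8
r = -116.52 / √(1499.85 × 567.8) = -116.52 / 922.8298 ≈ -0.1263

-0.1263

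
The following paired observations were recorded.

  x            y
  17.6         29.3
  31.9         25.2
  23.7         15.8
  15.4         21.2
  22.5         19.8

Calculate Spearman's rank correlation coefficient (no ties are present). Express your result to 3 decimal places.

-0.200

Rank x: 2, 5, 4, 1, 3
Rank y: 5, 4, 1, 3, 2
d = rank(x) − rank(y): -3, 1, 3, -2, 1; Σd² = 24
ρ = 1 − 6Σd² / [n(n²−1)] = 1 − 6×24 / (5×24) = 1 − 144/120 ≈ -0.200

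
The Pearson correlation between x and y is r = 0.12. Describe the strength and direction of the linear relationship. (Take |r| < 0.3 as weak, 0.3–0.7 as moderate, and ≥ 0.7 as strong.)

weak positive

r = 0.12 > 0 so the relationship is positive.
|r| = 0.12, which falls in the weak range.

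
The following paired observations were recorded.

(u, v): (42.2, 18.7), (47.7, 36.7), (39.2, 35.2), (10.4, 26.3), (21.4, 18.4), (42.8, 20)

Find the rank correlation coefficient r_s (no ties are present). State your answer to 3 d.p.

Rank u: 4, 6, 3, 1, 2, 5
Rank v: 2, 6, 5, 4, 1, 3
d = rank(u) − rank(v): 2, 0, -2, -3, 1, 2; Σd² = 22
ρ = 1 − 6Σd² / [n(n²−1)] = 1 − 6×22 / (6×35) = 1 − 132/210 ≈ 0.371

0.371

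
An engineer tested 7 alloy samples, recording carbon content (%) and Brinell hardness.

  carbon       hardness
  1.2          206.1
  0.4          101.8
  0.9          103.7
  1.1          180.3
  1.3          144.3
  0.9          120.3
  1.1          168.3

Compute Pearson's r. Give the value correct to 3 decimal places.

0.706

n = 7, Σx = 6.9, Σy = 1024.8, Σx² = 7.33, Σy² = 159721.7, Σxy = 1060.69
nΣxy − ΣxΣy = 7424.83 − 7071.12 = 353.71
nΣx² − (Σx)² = 51.31 − 47.61 = 3.7; nΣy² − (Σy)² = 1118051.9 − 1050215.04 = 67836.86
r = 353.71 / √(3.7 × 67836.86) = 353.71 / 500.9954 ≈ 0.706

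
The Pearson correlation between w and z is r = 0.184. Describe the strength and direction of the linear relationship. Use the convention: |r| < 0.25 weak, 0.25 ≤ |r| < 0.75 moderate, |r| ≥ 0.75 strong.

weak positive

r = 0.184 > 0 so the relationship is positive.
|r| = 0.184, which falls in the weak range.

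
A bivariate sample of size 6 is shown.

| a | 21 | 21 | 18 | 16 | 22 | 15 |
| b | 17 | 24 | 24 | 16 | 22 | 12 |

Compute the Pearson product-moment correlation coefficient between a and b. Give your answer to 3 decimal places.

n = 6, Σa = 113, Σb = 115, Σa² = 2171, Σb² = 2325, Σab = 2213
nΣab − ΣaΣb = 13278 − 12995 = 283
nΣa² − (Σa)² = 13026 − 12769 = 257; nΣb² − (Σb)² = 13950 − 13225 = 725
r = 283 / √(257 × 725) = 283 / 431.6538 ≈ 0.656

0.656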